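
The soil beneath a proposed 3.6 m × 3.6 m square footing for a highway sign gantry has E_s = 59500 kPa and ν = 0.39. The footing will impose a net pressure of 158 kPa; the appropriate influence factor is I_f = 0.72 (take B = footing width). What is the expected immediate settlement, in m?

Immediate (elastic) settlement: S_e = q·B·(1−ν²)/E_s · I_f.
S_e = 158 × 3.6 × (1 − 0.39²) / 59500 × 0.72
    = 158 × 3.6 × 0.8479 / 59500 × 0.72
    = 0.005836 m

S_e ≈ 0.00584 m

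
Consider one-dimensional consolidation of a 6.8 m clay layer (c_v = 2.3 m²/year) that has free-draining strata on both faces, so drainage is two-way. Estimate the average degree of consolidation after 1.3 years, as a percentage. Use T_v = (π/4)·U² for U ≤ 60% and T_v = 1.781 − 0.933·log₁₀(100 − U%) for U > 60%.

Drainage path length: H_d = H/2 = 3.4 m (double drainage).
T_v = c_v·t/H_d² = 2.3×1.3/3.4² = 0.25865.
T_v = 0.25865 corresponds to the U ≤ 60% branch:
U = √(4T_v/π) = 0.5739

U ≈ 57.4 %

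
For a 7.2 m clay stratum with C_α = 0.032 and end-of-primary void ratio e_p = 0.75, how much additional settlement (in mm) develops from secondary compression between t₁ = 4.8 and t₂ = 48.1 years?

Secondary compression: S_s = C_α·H/(1+e_p)·log₁₀(t₂/t₁)
S_s = 0.032×7.2/(1+0.75)×log₁₀(48.1/4.8)
    = 0.1317 × 1.001 = 0.1318 m

S_s ≈ 132 mm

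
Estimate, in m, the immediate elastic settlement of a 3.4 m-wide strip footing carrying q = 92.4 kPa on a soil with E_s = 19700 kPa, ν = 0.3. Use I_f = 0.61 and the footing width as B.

Immediate (elastic) settlement: S_e = q·B·(1−ν²)/E_s · I_f.
S_e = 92.4 × 3.4 × (1 − 0.3²) / 19700 × 0.61
    = 92.4 × 3.4 × 0.91 / 19700 × 0.61
    = 0.008852 m

S_e ≈ 0.00885 m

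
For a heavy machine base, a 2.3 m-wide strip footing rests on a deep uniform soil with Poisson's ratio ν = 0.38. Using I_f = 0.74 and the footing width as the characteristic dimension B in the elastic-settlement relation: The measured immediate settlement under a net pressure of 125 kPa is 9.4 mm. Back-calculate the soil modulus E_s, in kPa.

S_e = q·B·(1−ν²)/E_s · I_f  ⇒  E_s = q·B·(1−ν²)·I_f / S_e.
E_s = 125 × 2.3 × 0.8556 × 0.74 / 0.0094 = 19360 kPa

E_s ≈ 19400 kPa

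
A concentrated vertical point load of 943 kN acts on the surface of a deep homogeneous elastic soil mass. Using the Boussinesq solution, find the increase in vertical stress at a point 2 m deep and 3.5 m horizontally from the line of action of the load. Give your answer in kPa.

Δσ_z ≈ 3.38 kPa

Boussinesq vertical stress below a point load on an elastic half-space:
Δσ_z = 3P/(2πz²) · [1 + (r/z)²]^(−5/2)
r/z = 3.5/2 = 1.75; [1+(r/z)²]^(−5/2) = 0.030062.
Δσ_z = 3×943/(2π×2²) × 0.030062 = 112.56 × 0.030062 = 3.384 kPa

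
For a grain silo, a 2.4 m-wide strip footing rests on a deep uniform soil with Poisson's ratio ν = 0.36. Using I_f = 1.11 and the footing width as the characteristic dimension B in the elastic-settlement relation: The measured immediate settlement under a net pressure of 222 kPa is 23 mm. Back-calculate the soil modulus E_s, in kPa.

S_e = q·B·(1−ν²)/E_s · I_f  ⇒  E_s = q·B·(1−ν²)·I_f / S_e.
E_s = 222 × 2.4 × 0.8704 × 1.11 / 0.023 = 22380 kPa

E_s ≈ 22400 kPa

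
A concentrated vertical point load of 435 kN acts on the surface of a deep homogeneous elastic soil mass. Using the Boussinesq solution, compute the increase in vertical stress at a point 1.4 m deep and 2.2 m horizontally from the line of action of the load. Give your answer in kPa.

Δσ_z ≈ 4.73 kPa

Boussinesq vertical stress below a point load on an elastic half-space:
Δσ_z = 3P/(2πz²) · [1 + (r/z)²]^(−5/2)
r/z = 2.2/1.4 = 1.5714; [1+(r/z)²]^(−5/2) = 0.044603.
Δσ_z = 3×435/(2π×1.4²) × 0.044603 = 105.97 × 0.044603 = 4.727 kPa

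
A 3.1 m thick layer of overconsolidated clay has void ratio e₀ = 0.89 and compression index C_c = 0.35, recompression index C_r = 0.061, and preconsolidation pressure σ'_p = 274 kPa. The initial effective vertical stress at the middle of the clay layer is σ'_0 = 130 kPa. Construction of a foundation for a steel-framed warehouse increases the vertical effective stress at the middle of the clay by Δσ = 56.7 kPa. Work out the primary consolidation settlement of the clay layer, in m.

Final effective stress: σ'_f = 130 + 56.7 = 186.7 kPa.
σ'_f = 186.7 ≤ σ'_p = 274 kPa, so the clay remains overconsolidated and only the recompression index applies:
S_c = C_r·H/(1+e₀)·log₁₀(σ'_f/σ'_0) = 0.061×3.1/1.89×log₁₀(186.7/130)
    = 0.10005 × 0.1572 = 0.01573 m

S_c ≈ 0.0157 m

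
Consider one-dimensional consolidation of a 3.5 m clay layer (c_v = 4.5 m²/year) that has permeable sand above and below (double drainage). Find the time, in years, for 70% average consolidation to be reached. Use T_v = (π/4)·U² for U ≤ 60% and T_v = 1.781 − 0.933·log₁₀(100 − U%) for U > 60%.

Drainage path length: H_d = H/2 = 1.75 m (double drainage).
U > 60%: T_v = 1.781 − 0.933·log₁₀(100 − 70) = 0.40285.
t = T_v·H_d²/c_v = 0.40285×1.75²/4.5 = 0.2742 years.

t ≈ 0.274 years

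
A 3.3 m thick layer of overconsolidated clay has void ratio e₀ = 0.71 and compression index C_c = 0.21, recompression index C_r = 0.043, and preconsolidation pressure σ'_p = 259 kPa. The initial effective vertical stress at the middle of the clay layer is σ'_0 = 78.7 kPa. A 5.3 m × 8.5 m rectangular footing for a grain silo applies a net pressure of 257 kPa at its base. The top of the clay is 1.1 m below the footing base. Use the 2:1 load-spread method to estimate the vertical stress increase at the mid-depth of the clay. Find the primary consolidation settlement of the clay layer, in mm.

S_c ≈ 34.8 mm

Mid-depth of clay below the footing base: z = 1.1 + 3.3/2 = 2.75 m.
Stress increase at mid-clay by the 2:1 spreading method:
Δσ = qBL/((B+z)(L+z)) = 257×5.3×8.5/((5.3+2.75)(8.5+2.75)) = 127.84 kPa
Final effective stress: σ'_f = 78.7 + 127.84 = 206.54 kPa.
σ'_f = 206.54 ≤ σ'_p = 259 kPa, so the clay remains overconsolidated and only the recompression index applies:
S_c = C_r·H/(1+e₀)·log₁₀(σ'_f/σ'_0) = 0.043×3.3/1.71×log₁₀(206.54/78.7)
    = 0.082981 × 0.41903 = 0.03477 m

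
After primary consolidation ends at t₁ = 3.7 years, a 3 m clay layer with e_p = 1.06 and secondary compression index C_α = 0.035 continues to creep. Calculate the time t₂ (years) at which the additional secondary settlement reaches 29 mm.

S_s = C_α·H/(1+e_p)·log₁₀(t₂/t₁) ⇒ log₁₀(t₂/t₁) = S_s·(1+e_p)/(C_α·H).
log₁₀(t₂/t₁) = 0.029 × (1+1.06) / (0.035×3) = 0.569
t₂ = t₁ × 10^0.569 = 3.7 × 3.706 = 13.71 years

t₂ ≈ 13.7 years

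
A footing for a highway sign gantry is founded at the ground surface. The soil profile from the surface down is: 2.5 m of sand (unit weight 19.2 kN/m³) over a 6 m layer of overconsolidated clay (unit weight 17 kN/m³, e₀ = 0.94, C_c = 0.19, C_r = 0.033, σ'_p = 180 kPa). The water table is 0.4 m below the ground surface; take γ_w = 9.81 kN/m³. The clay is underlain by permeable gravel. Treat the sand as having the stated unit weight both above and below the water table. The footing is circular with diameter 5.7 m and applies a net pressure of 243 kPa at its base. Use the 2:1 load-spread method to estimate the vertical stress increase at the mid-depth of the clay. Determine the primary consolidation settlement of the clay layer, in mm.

Mid-depth of clay below the ground surface: z = 2.5 + 6/2 = 5.5 m.
Total vertical stress at mid-clay: σ_v = 19.2×2.5 + 17×3 = 99 kPa.
Pore pressure: u = 9.81×(5.5 − 0.4) = 50.031 kPa.
Initial effective stress: σ'_0 = σ_v − u = 99 − 50.031 = 48.969 kPa.
Stress increase at mid-clay by the 2:1 spreading method:
Δσ ≈ qD²/(D+z)² = 243×5.7²/(5.7+5.5)² = 62.939 kPa
Final effective stress: σ'_f = 48.969 + 62.939 = 111.91 kPa.
σ'_f = 111.91 ≤ σ'_p = 180 kPa, so the clay remains overconsolidated and only the recompression index applies:
S_c = C_r·H/(1+e₀)·log₁₀(σ'_f/σ'_0) = 0.033×6/1.94×log₁₀(111.91/48.969)
    = 0.10206 × 0.35895 = 0.03664 m

S_c ≈ 36.6 mm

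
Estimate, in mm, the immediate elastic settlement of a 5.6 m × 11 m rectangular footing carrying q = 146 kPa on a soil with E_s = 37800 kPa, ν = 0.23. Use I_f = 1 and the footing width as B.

Immediate (elastic) settlement: S_e = q·B·(1−ν²)/E_s · I_f.
S_e = 146 × 5.6 × (1 − 0.23²) / 37800 × 1
    = 146 × 5.6 × 0.9471 / 37800 × 1
    = 0.02049 m = 20.49 mm

S_e ≈ 20.5 mm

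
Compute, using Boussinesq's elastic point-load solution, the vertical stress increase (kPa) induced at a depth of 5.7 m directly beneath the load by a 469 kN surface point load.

Boussinesq vertical stress below a point load on an elastic half-space:
Δσ_z = 3P/(2πz²) · [1 + (r/z)²]^(−5/2)
r/z = 0/5.7 = 0; [1+(r/z)²]^(−5/2) = 1.
Δσ_z = 3×469/(2π×5.7²) × 1 = 6.8923 × 1 = 6.892 kPa

Δσ_z ≈ 6.89 kPa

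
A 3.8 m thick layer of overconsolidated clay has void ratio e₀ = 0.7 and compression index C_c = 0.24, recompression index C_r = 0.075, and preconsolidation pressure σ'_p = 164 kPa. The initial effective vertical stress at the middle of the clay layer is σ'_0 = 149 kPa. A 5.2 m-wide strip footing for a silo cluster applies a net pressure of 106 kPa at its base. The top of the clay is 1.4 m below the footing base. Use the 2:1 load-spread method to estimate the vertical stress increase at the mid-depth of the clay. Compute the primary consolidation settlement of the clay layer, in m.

Mid-depth of clay below the footing base: z = 1.4 + 3.8/2 = 3.3 m.
Stress increase at mid-clay by the 2:1 spreading method:
Δσ = qB/(B+z) = 106×5.2/(5.2+3.3) = 64.847 kPa
Final effective stress: σ'_f = 149 + 64.847 = 213.85 kPa.
σ'_f = 213.85 > σ'_p = 164 kPa, so the stress path crosses the preconsolidation pressure — recompression up to σ'_p, then virgin compression beyond:
S_c = H/(1+e₀)·[C_r·log₁₀(σ'_p/σ'_0) + C_c·log₁₀(σ'_f/σ'_p)]
    = 3.8/1.7 × [0.075×log₁₀(164/149) + 0.24×log₁₀(213.85/164)]
    = 2.2353 × [0.0031243 + 0.027664] = 0.06882 m

S_c ≈ 0.0688 m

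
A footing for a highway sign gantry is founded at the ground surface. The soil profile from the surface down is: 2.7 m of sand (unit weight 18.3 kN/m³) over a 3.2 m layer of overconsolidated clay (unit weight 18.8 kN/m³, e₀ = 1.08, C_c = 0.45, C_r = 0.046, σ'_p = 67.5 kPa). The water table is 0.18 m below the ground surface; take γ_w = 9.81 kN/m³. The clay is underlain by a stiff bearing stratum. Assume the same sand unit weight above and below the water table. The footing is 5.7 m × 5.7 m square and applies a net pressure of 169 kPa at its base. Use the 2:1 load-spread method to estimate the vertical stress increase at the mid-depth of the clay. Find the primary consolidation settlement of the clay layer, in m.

S_c ≈ 0.116 m

Mid-depth of clay below the ground surface: z = 2.7 + 3.2/2 = 4.3 m.
Total vertical stress at mid-clay: σ_v = 18.3×2.7 + 18.8×1.6 = 79.49 kPa.
Pore pressure: u = 9.81×(4.3 − 0.18) = 40.417 kPa.
Initial effective stress: σ'_0 = σ_v − u = 79.49 − 40.417 = 39.073 kPa.
Stress increase at mid-clay by the 2:1 spreading method:
Δσ = qBL/((B+z)(L+z)) = 169×5.7×5.7/((5.7+4.3)(5.7+4.3)) = 54.908 kPa
Final effective stress: σ'_f = 39.073 + 54.908 = 93.981 kPa.
σ'_f = 93.981 > σ'_p = 67.5 kPa, so the stress path crosses the preconsolidation pressure — recompression up to σ'_p, then virgin compression beyond:
S_c = H/(1+e₀)·[C_r·log₁₀(σ'_p/σ'_0) + C_c·log₁₀(σ'_f/σ'_p)]
    = 3.2/2.08 × [0.046×log₁₀(67.5/39.073) + 0.45×log₁₀(93.981/67.5)]
    = 1.5385 × [0.010922 + 0.064681] = 0.1163 m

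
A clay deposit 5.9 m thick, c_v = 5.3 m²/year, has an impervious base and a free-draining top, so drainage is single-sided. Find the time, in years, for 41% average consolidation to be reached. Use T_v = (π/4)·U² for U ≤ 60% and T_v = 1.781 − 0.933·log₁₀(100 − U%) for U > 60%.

Drainage path length: H_d = H = 5.9 m (single drainage).
U ≤ 60%: T_v = (π/4)·U² = (π/4)×0.41² = 0.13203.
t = T_v·H_d²/c_v = 0.13203×5.9²/5.3 = 0.8672 years.

t ≈ 0.867 years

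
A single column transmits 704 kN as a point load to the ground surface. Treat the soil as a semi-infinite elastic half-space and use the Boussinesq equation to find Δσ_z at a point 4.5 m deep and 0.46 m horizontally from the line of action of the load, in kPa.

Boussinesq vertical stress below a point load on an elastic half-space:
Δσ_z = 3P/(2πz²) · [1 + (r/z)²]^(−5/2)
r/z = 0.46/4.5 = 0.10222; [1+(r/z)²]^(−5/2) = 0.97435.
Δσ_z = 3×704/(2π×4.5²) × 0.97435 = 16.599 × 0.97435 = 16.17 kPa

Δσ_z ≈ 16.2 kPa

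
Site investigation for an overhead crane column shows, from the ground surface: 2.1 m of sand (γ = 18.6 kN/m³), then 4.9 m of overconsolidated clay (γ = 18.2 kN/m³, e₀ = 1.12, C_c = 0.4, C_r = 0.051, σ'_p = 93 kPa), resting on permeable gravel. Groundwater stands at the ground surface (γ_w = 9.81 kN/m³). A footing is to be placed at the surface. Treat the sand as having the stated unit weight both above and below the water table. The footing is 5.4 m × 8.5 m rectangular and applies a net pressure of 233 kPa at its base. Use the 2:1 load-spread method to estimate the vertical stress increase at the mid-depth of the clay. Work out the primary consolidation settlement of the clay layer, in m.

S_c ≈ 0.151 m

Mid-depth of clay below the ground surface: z = 2.1 + 4.9/2 = 4.55 m.
Total vertical stress at mid-clay: σ_v = 18.6×2.1 + 18.2×2.45 = 83.65 kPa.
Pore pressure: u = 9.81×(4.55 − 0) = 44.636 kPa.
Initial effective stress: σ'_0 = σ_v − u = 83.65 − 44.636 = 39.014 kPa.
Stress increase at mid-clay by the 2:1 spreading method:
Δσ = qBL/((B+z)(L+z)) = 233×5.4×8.5/((5.4+4.55)(8.5+4.55)) = 82.364 kPa
Final effective stress: σ'_f = 39.014 + 82.364 = 121.38 kPa.
σ'_f = 121.38 > σ'_p = 93 kPa, so the stress path crosses the preconsolidation pressure — recompression up to σ'_p, then virgin compression beyond:
S_c = H/(1+e₀)·[C_r·log₁₀(σ'_p/σ'_0) + C_c·log₁₀(σ'_f/σ'_p)]
    = 4.9/2.12 × [0.051×log₁₀(93/39.014) + 0.4×log₁₀(121.38/93)]
    = 2.3113 × [0.01924 + 0.046266] = 0.1514 m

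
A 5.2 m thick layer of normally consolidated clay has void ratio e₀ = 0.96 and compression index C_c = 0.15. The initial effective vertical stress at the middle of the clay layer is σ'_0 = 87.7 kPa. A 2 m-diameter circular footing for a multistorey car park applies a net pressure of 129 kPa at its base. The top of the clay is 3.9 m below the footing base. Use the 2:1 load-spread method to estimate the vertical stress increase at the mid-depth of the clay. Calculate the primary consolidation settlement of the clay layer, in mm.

Mid-depth of clay below the footing base: z = 3.9 + 5.2/2 = 6.5 m.
Stress increase at mid-clay by the 2:1 spreading method:
Δσ ≈ qD²/(D+z)² = 129×2²/(2+6.5)² = 7.1419 kPa
Final effective stress: σ'_f = σ'_0 + Δσ = 87.7 + 7.1419 = 94.842 kPa.
Normally consolidated clay, so the full stress increment lies on the virgin compression line:
S_c = C_c·H/(1+e₀)·log₁₀(σ'_f/σ'_0) = 0.15×5.2/(1+0.96)×log₁₀(94.842/87.7)
    = 0.39796 × 0.034001 = 0.01353 m

S_c ≈ 13.5 mm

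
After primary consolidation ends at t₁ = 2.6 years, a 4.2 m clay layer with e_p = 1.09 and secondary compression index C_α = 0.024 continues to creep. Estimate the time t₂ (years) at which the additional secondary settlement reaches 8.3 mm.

t₂ ≈ 3.86 years

S_s = C_α·H/(1+e_p)·log₁₀(t₂/t₁) ⇒ log₁₀(t₂/t₁) = S_s·(1+e_p)/(C_α·H).
log₁₀(t₂/t₁) = 0.0083 × (1+1.09) / (0.024×4.2) = 0.1721
t₂ = t₁ × 10^0.1721 = 2.6 × 1.486 = 3.864 years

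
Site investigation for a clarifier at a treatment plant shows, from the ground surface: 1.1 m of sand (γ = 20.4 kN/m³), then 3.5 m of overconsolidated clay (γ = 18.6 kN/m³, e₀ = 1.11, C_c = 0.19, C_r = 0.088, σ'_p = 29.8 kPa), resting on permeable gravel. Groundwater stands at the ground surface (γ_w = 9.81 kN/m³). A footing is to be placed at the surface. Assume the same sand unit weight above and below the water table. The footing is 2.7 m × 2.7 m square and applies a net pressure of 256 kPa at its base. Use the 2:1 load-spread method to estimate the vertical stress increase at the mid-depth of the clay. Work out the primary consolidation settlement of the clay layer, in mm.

S_c ≈ 154 mm

Mid-depth of clay below the ground surface: z = 1.1 + 3.5/2 = 2.85 m.
Total vertical stress at mid-clay: σ_v = 20.4×1.1 + 18.6×1.75 = 54.99 kPa.
Pore pressure: u = 9.81×(2.85 − 0) = 27.959 kPa.
Initial effective stress: σ'_0 = σ_v − u = 54.99 − 27.959 = 27.031 kPa.
Stress increase at mid-clay by the 2:1 spreading method:
Δσ = qBL/((B+z)(L+z)) = 256×2.7×2.7/((2.7+2.85)(2.7+2.85)) = 60.587 kPa
Final effective stress: σ'_f = 27.031 + 60.587 = 87.618 kPa.
σ'_f = 87.618 > σ'_p = 29.8 kPa, so the stress path crosses the preconsolidation pressure — recompression up to σ'_p, then virgin compression beyond:
S_c = H/(1+e₀)·[C_r·log₁₀(σ'_p/σ'_0) + C_c·log₁₀(σ'_f/σ'_p)]
    = 3.5/2.11 × [0.088×log₁₀(29.8/27.031) + 0.19×log₁₀(87.618/29.8)]
    = 1.6588 × [0.0037272 + 0.088992] = 0.1538 m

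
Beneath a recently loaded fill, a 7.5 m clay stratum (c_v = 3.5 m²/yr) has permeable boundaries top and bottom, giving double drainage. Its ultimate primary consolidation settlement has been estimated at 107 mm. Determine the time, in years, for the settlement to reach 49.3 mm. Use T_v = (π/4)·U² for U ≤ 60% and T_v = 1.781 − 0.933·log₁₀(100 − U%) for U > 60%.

Drainage path length: H_d = H/2 = 3.75 m (double drainage).
U = S(t)/S_ult = 49.3/107 = 0.4607.
U ≤ 60%: T_v = (π/4)·U² = (π/4)×0.46075² = 0.16673.
t = T_v·H_d²/c_v = 0.16673×3.75²/3.5 = 0.6699 years.

t ≈ 0.67 years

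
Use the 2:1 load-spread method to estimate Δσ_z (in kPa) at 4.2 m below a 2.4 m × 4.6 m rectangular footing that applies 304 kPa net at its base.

Δσ_z ≈ 57.8 kPa

By the 2:1 method the load spreads at 1 horizontal : 2 vertical, so at depth z the loaded area has grown by z in each plan dimension:
Δσ = qBL/((B+z)(L+z)) = 304×2.4×4.6/((2.4+4.2)(4.6+4.2)) = 57.785 kPa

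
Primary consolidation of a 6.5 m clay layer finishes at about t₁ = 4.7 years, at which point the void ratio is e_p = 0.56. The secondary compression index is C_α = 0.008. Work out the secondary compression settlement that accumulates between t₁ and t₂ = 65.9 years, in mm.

S_s ≈ 38.2 mm

Secondary compression: S_s = C_α·H/(1+e_p)·log₁₀(t₂/t₁)
S_s = 0.008×6.5/(1+0.56)×log₁₀(65.9/4.7)
    = 0.03333 × 1.147 = 0.03823 m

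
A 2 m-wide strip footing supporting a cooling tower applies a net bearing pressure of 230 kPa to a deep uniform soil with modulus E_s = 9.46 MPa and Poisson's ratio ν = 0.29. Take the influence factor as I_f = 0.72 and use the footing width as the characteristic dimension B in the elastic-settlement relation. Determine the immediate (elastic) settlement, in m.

S_e ≈ 0.0321 m

Immediate (elastic) settlement: S_e = q·B·(1−ν²)/E_s · I_f.
E_s = 9.46 MPa = 9460 kPa.
S_e = 230 × 2 × (1 − 0.29²) / 9460 × 0.72
    = 230 × 2 × 0.9159 / 9460 × 0.72
    = 0.03207 m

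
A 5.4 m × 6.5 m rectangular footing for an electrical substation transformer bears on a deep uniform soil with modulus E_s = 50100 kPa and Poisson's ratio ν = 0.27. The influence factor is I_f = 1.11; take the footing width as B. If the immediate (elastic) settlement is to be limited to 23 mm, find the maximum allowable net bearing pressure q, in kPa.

S_e = q·B·(1−ν²)/E_s · I_f  ⇒  q = S_e·E_s / (B·(1−ν²)·I_f).
q = 0.023 × 50100 / (5.4 × 0.9271 × 1.11) = 207.4 kPa

q ≈ 207 kPa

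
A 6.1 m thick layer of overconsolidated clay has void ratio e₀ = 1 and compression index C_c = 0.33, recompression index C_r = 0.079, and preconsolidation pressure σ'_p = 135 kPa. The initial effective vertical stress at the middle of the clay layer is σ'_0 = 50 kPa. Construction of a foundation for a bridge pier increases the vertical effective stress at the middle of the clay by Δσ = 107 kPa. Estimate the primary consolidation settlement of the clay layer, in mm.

S_c ≈ 170 mm

Final effective stress: σ'_f = 50 + 107 = 157 kPa.
σ'_f = 157 > σ'_p = 135 kPa, so the stress path crosses the preconsolidation pressure — recompression up to σ'_p, then virgin compression beyond:
S_c = H/(1+e₀)·[C_r·log₁₀(σ'_p/σ'_0) + C_c·log₁₀(σ'_f/σ'_p)]
    = 6.1/2 × [0.079×log₁₀(135/50) + 0.33×log₁₀(157/135)]
    = 3.05 × [0.034078 + 0.021637] = 0.1699 m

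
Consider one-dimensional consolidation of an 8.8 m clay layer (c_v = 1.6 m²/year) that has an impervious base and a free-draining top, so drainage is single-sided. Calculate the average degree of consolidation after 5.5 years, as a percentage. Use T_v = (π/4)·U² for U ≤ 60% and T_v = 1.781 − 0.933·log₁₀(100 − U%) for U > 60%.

U ≈ 38 %

Drainage path length: H_d = H = 8.8 m (single drainage).
T_v = c_v·t/H_d² = 1.6×5.5/8.8² = 0.11364.
T_v = 0.11364 corresponds to the U ≤ 60% branch:
U = √(4T_v/π) = 0.3804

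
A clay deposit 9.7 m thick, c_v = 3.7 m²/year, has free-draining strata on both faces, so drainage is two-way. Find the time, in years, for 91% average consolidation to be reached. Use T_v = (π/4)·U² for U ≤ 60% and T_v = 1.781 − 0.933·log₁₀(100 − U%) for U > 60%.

t ≈ 5.66 years

Drainage path length: H_d = H/2 = 4.85 m (double drainage).
U > 60%: T_v = 1.781 − 0.933·log₁₀(100 − 91) = 0.89069.
t = T_v·H_d²/c_v = 0.89069×4.85²/3.7 = 5.663 years.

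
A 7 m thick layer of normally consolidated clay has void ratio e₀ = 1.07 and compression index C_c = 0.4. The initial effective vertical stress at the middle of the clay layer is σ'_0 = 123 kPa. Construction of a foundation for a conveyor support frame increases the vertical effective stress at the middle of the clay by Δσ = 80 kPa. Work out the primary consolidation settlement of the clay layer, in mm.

S_c ≈ 294 mm

Final effective stress: σ'_f = σ'_0 + Δσ = 123 + 80 = 203 kPa.
Normally consolidated clay, so the full stress increment lies on the virgin compression line:
S_c = C_c·H/(1+e₀)·log₁₀(σ'_f/σ'_0) = 0.4×7/(1+1.07)×log₁₀(203/123)
    = 1.3527 × 0.21759 = 0.2943 m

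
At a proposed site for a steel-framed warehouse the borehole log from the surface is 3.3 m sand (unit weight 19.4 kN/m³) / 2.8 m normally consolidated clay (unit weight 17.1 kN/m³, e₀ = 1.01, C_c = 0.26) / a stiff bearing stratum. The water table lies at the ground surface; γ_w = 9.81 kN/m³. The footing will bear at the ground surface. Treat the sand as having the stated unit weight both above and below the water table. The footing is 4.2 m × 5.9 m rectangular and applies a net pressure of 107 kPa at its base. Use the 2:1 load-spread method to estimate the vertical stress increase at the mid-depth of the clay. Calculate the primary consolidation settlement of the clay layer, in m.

S_c ≈ 0.0808 m

Mid-depth of clay below the ground surface: z = 3.3 + 2.8/2 = 4.7 m.
Total vertical stress at mid-clay: σ_v = 19.4×3.3 + 17.1×1.4 = 87.96 kPa.
Pore pressure: u = 9.81×(4.7 − 0) = 46.107 kPa.
Initial effective stress: σ'_0 = σ_v − u = 87.96 − 46.107 = 41.853 kPa.
Stress increase at mid-clay by the 2:1 spreading method:
Δσ = qBL/((B+z)(L+z)) = 107×4.2×5.9/((4.2+4.7)(5.9+4.7)) = 28.105 kPa
Final effective stress: σ'_f = σ'_0 + Δσ = 41.853 + 28.105 = 69.958 kPa.
Normally consolidated clay, so the full stress increment lies on the virgin compression line:
S_c = C_c·H/(1+e₀)·log₁₀(σ'_f/σ'_0) = 0.26×2.8/(1+1.01)×log₁₀(69.958/41.853)
    = 0.36219 × 0.22311 = 0.08081 m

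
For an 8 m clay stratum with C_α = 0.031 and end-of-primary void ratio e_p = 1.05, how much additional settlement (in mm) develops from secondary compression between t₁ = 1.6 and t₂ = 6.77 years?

Secondary compression: S_s = C_α·H/(1+e_p)·log₁₀(t₂/t₁)
S_s = 0.031×8/(1+1.05)×log₁₀(6.77/1.6)
    = 0.121 × 0.6265 = 0.07579 m

S_s ≈ 75.8 mm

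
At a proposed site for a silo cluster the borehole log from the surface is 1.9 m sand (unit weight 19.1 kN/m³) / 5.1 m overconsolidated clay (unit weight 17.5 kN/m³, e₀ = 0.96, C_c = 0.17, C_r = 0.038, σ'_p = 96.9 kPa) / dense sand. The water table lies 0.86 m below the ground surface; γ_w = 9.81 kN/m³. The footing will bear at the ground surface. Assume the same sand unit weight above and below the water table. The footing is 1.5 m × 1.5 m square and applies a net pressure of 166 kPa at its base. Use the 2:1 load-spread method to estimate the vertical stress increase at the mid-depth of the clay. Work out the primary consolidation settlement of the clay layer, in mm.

S_c ≈ 8.92 mm

Mid-depth of clay below the ground surface: z = 1.9 + 5.1/2 = 4.45 m.
Total vertical stress at mid-clay: σ_v = 19.1×1.9 + 17.5×2.55 = 80.915 kPa.
Pore pressure: u = 9.81×(4.45 − 0.86) = 35.218 kPa.
Initial effective stress: σ'_0 = σ_v − u = 80.915 − 35.218 = 45.697 kPa.
Stress increase at mid-clay by the 2:1 spreading method:
Δσ = qBL/((B+z)(L+z)) = 166×1.5×1.5/((1.5+4.45)(1.5+4.45)) = 10.55 kPa
Final effective stress: σ'_f = 45.697 + 10.55 = 56.247 kPa.
σ'_f = 56.247 ≤ σ'_p = 96.9 kPa, so the clay remains overconsolidated and only the recompression index applies:
S_c = C_r·H/(1+e₀)·log₁₀(σ'_f/σ'_0) = 0.038×5.1/1.96×log₁₀(56.247/45.697)
    = 0.098876 × 0.090212 = 0.00892 m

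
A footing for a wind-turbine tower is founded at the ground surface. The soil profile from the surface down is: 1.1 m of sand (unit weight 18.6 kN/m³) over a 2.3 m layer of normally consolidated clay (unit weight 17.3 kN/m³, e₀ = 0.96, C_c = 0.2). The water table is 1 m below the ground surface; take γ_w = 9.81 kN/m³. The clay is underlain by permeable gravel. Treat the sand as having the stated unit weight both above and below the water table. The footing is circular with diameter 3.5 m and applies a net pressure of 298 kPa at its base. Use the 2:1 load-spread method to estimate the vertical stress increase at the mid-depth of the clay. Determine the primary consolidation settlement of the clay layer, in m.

S_c ≈ 0.163 m

Mid-depth of clay below the ground surface: z = 1.1 + 2.3/2 = 2.25 m.
Total vertical stress at mid-clay: σ_v = 18.6×1.1 + 17.3×1.15 = 40.355 kPa.
Pore pressure: u = 9.81×(2.25 − 1) = 12.263 kPa.
Initial effective stress: σ'_0 = σ_v − u = 40.355 − 12.263 = 28.092 kPa.
Stress increase at mid-clay by the 2:1 spreading method:
Δσ ≈ qD²/(D+z)² = 298×3.5²/(3.5+2.25)² = 110.41 kPa
Final effective stress: σ'_f = σ'_0 + Δσ = 28.092 + 110.41 = 138.5 kPa.
Normally consolidated clay, so the full stress increment lies on the virgin compression line:
S_c = C_c·H/(1+e₀)·log₁₀(σ'_f/σ'_0) = 0.2×2.3/(1+0.96)×log₁₀(138.5/28.092)
    = 0.23469 × 0.69287 = 0.1626 m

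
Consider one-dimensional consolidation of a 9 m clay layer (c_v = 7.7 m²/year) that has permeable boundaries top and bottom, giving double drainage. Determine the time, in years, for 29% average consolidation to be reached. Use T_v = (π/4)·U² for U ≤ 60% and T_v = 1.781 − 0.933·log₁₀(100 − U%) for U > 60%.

t ≈ 0.174 years

Drainage path length: H_d = H/2 = 4.5 m (double drainage).
U ≤ 60%: T_v = (π/4)·U² = (π/4)×0.29² = 0.066052.
t = T_v·H_d²/c_v = 0.066052×4.5²/7.7 = 0.1737 years.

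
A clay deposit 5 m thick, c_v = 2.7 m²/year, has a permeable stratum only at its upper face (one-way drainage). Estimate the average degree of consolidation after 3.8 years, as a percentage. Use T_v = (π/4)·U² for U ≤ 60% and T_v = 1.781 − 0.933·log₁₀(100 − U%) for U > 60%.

U ≈ 70.6 %

Drainage path length: H_d = H = 5 m (single drainage).
T_v = c_v·t/H_d² = 2.7×3.8/5² = 0.4104.
T_v = 0.4104 corresponds to the U > 60% branch:
U = 1 − 10^((1.781 − T_v)/0.933)/100 = 0.7055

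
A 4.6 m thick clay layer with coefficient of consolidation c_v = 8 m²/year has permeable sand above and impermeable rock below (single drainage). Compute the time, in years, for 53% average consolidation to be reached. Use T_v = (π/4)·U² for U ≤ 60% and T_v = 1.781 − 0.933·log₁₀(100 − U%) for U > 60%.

t ≈ 0.584 years

Drainage path length: H_d = H = 4.6 m (single drainage).
U ≤ 60%: T_v = (π/4)·U² = (π/4)×0.53² = 0.22062.
t = T_v·H_d²/c_v = 0.22062×4.6²/8 = 0.5835 years.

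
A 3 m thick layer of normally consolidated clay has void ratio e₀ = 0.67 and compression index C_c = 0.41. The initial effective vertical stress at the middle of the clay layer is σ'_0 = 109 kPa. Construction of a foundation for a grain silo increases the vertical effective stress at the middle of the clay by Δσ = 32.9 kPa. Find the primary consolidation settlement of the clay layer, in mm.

S_c ≈ 84.4 mm

Final effective stress: σ'_f = σ'_0 + Δσ = 109 + 32.9 = 141.9 kPa.
Normally consolidated clay, so the full stress increment lies on the virgin compression line:
S_c = C_c·H/(1+e₀)·log₁₀(σ'_f/σ'_0) = 0.41×3/(1+0.67)×log₁₀(141.9/109)
    = 0.73653 × 0.11456 = 0.08438 m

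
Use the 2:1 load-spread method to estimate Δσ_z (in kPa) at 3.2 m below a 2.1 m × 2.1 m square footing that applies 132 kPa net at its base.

Δσ_z ≈ 20.7 kPa

By the 2:1 method the load spreads at 1 horizontal : 2 vertical, so at depth z the loaded area has grown by z in each plan dimension:
Δσ = qBL/((B+z)(L+z)) = 132×2.1×2.1/((2.1+3.2)(2.1+3.2)) = 20.723 kPa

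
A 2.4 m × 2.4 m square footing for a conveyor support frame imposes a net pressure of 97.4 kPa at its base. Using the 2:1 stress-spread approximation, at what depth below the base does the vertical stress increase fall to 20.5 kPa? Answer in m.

2:1 spreading — at depth z the loaded area has grown by z in each plan dimension:
qB²/(B+z)² = Δσ_z ⇒ z = B(√(q/Δσ_z) − 1) = 2.4×(√(97.4/20.5) − 1) = 2.831 m

z ≈ 2.83 m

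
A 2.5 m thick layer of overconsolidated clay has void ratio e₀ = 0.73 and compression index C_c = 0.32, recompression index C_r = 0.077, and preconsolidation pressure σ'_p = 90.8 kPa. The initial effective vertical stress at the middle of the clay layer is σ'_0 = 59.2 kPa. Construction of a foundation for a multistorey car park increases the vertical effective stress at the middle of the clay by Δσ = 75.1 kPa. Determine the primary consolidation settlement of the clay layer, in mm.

Final effective stress: σ'_f = 59.2 + 75.1 = 134.3 kPa.
σ'_f = 134.3 > σ'_p = 90.8 kPa, so the stress path crosses the preconsolidation pressure — recompression up to σ'_p, then virgin compression beyond:
S_c = H/(1+e₀)·[C_r·log₁₀(σ'_p/σ'_0) + C_c·log₁₀(σ'_f/σ'_p)]
    = 2.5/1.73 × [0.077×log₁₀(90.8/59.2) + 0.32×log₁₀(134.3/90.8)]
    = 1.4451 × [0.014304 + 0.054397] = 0.09928 m

S_c ≈ 99.3 mm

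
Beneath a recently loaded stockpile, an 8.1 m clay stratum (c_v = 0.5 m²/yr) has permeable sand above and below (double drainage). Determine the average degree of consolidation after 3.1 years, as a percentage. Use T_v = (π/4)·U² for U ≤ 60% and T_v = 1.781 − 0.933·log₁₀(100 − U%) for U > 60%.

U ≈ 34.7 %

Drainage path length: H_d = H/2 = 4.05 m (double drainage).
T_v = c_v·t/H_d² = 0.5×3.1/4.05² = 0.094498.
T_v = 0.094498 corresponds to the U ≤ 60% branch:
U = √(4T_v/π) = 0.3469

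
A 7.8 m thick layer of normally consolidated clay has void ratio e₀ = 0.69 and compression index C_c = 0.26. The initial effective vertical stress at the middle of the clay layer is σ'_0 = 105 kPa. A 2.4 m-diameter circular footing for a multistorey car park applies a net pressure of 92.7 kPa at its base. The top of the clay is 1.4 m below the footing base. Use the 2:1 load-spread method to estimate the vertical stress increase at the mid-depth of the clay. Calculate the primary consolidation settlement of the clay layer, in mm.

S_c ≈ 42.9 mm

Mid-depth of clay below the footing base: z = 1.4 + 7.8/2 = 5.3 m.
Stress increase at mid-clay by the 2:1 spreading method:
Δσ ≈ qD²/(D+z)² = 92.7×2.4²/(2.4+5.3)² = 9.0058 kPa
Final effective stress: σ'_f = σ'_0 + Δσ = 105 + 9.0058 = 114.01 kPa.
Normally consolidated clay, so the full stress increment lies on the virgin compression line:
S_c = C_c·H/(1+e₀)·log₁₀(σ'_f/σ'_0) = 0.26×7.8/(1+0.69)×log₁₀(114.01/105)
    = 1.2 × 0.035754 = 0.0429 m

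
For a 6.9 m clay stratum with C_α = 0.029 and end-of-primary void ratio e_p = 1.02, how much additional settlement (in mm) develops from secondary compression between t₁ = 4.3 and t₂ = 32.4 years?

S_s ≈ 86.9 mm

Secondary compression: S_s = C_α·H/(1+e_p)·log₁₀(t₂/t₁)
S_s = 0.029×6.9/(1+1.02)×log₁₀(32.4/4.3)
    = 0.09906 × 0.8771 = 0.08688 m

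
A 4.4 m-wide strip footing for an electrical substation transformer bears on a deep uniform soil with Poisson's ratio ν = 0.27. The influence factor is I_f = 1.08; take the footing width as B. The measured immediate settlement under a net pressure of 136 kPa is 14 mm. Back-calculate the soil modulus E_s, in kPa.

E_s ≈ 42800 kPa

S_e = q·B·(1−ν²)/E_s · I_f  ⇒  E_s = q·B·(1−ν²)·I_f / S_e.
E_s = 136 × 4.4 × 0.9271 × 1.08 / 0.014 = 42800 kPa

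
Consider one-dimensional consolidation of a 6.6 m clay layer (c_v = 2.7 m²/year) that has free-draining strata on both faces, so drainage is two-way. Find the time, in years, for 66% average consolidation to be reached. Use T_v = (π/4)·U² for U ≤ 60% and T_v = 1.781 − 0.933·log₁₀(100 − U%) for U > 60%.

t ≈ 1.42 years

Drainage path length: H_d = H/2 = 3.3 m (double drainage).
U > 60%: T_v = 1.781 − 0.933·log₁₀(100 − 66) = 0.35213.
t = T_v·H_d²/c_v = 0.35213×3.3²/2.7 = 1.42 years.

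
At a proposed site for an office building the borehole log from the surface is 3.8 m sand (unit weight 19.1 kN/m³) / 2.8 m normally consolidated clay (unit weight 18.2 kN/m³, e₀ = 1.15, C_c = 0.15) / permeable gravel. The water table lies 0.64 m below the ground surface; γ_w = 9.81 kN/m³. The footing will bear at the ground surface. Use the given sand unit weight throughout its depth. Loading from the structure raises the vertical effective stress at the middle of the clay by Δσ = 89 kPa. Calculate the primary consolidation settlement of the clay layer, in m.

S_c ≈ 0.0833 m

Mid-depth of clay below the ground surface: z = 3.8 + 2.8/2 = 5.2 m.
Total vertical stress at mid-clay: σ_v = 19.1×3.8 + 18.2×1.4 = 98.06 kPa.
Pore pressure: u = 9.81×(5.2 − 0.64) = 44.734 kPa.
Initial effective stress: σ'_0 = σ_v − u = 98.06 − 44.734 = 53.326 kPa.
Final effective stress: σ'_f = σ'_0 + Δσ = 53.326 + 89 = 142.33 kPa.
Normally consolidated clay, so the full stress increment lies on the virgin compression line:
S_c = C_c·H/(1+e₀)·log₁₀(σ'_f/σ'_0) = 0.15×2.8/(1+1.15)×log₁₀(142.33/53.326)
    = 0.19535 × 0.42636 = 0.08329 m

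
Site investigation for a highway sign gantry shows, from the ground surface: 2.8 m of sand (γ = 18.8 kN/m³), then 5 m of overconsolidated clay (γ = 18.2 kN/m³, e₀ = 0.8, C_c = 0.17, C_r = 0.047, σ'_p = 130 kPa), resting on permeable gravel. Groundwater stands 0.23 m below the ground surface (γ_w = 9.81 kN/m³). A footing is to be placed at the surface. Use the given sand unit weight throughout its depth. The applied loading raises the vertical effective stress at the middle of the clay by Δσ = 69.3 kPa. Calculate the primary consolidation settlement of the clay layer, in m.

S_c ≈ 0.0504 m

Mid-depth of clay below the ground surface: z = 2.8 + 5/2 = 5.3 m.
Total vertical stress at mid-clay: σ_v = 18.8×2.8 + 18.2×2.5 = 98.14 kPa.
Pore pressure: u = 9.81×(5.3 − 0.23) = 49.737 kPa.
Initial effective stress: σ'_0 = σ_v − u = 98.14 − 49.737 = 48.403 kPa.
Final effective stress: σ'_f = 48.403 + 69.3 = 117.7 kPa.
σ'_f = 117.7 ≤ σ'_p = 130 kPa, so the clay remains overconsolidated and only the recompression index applies:
S_c = C_r·H/(1+e₀)·log₁₀(σ'_f/σ'_0) = 0.047×5/1.8×log₁₀(117.7/48.403)
    = 0.13056 × 0.3859 = 0.05038 m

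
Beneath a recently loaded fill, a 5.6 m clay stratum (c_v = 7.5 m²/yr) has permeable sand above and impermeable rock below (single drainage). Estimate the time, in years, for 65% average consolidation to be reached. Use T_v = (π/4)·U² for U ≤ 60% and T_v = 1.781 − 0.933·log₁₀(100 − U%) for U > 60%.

t ≈ 1.42 years

Drainage path length: H_d = H = 5.6 m (single drainage).
U > 60%: T_v = 1.781 − 0.933·log₁₀(100 − 65) = 0.34038.
t = T_v·H_d²/c_v = 0.34038×5.6²/7.5 = 1.423 years.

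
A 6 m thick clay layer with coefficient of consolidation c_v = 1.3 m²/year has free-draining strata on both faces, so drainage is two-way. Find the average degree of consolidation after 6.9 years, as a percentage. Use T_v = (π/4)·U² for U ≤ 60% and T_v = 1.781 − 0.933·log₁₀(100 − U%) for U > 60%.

Drainage path length: H_d = H/2 = 3 m (double drainage).
T_v = c_v·t/H_d² = 1.3×6.9/3² = 0.99667.
T_v = 0.99667 corresponds to the U > 60% branch:
U = 1 − 10^((1.781 − T_v)/0.933)/100 = 0.9307

U ≈ 93.1 %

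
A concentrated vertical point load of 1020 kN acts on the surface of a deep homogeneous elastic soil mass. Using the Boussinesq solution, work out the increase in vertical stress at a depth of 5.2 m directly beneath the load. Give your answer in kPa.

Δσ_z ≈ 18 kPa

Boussinesq vertical stress below a point load on an elastic half-space:
Δσ_z = 3P/(2πz²) · [1 + (r/z)²]^(−5/2)
r/z = 0/5.2 = 0; [1+(r/z)²]^(−5/2) = 1.
Δσ_z = 3×1020/(2π×5.2²) × 1 = 18.011 × 1 = 18.01 kPa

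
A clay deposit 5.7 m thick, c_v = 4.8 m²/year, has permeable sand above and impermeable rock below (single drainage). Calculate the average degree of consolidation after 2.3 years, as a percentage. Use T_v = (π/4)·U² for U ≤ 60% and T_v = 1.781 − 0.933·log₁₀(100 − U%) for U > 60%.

Drainage path length: H_d = H = 5.7 m (single drainage).
T_v = c_v·t/H_d² = 4.8×2.3/5.7² = 0.3398.
T_v = 0.3398 corresponds to the U > 60% branch:
U = 1 − 10^((1.781 − T_v)/0.933)/100 = 0.6495

U ≈ 64.9 %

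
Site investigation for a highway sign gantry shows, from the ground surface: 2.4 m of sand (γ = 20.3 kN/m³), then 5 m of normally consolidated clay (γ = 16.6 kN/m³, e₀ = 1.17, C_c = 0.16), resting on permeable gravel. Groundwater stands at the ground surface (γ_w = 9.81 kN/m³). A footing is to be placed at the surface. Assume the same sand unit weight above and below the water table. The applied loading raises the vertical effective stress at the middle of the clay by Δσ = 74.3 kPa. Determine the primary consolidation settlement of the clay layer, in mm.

S_c ≈ 163 mm

Mid-depth of clay below the ground surface: z = 2.4 + 5/2 = 4.9 m.
Total vertical stress at mid-clay: σ_v = 20.3×2.4 + 16.6×2.5 = 90.22 kPa.
Pore pressure: u = 9.81×(4.9 − 0) = 48.069 kPa.
Initial effective stress: σ'_0 = σ_v − u = 90.22 − 48.069 = 42.151 kPa.
Final effective stress: σ'_f = σ'_0 + Δσ = 42.151 + 74.3 = 116.45 kPa.
Normally consolidated clay, so the full stress increment lies on the virgin compression line:
S_c = C_c·H/(1+e₀)·log₁₀(σ'_f/σ'_0) = 0.16×5/(1+1.17)×log₁₀(116.45/42.151)
    = 0.36866 × 0.44133 = 0.1627 m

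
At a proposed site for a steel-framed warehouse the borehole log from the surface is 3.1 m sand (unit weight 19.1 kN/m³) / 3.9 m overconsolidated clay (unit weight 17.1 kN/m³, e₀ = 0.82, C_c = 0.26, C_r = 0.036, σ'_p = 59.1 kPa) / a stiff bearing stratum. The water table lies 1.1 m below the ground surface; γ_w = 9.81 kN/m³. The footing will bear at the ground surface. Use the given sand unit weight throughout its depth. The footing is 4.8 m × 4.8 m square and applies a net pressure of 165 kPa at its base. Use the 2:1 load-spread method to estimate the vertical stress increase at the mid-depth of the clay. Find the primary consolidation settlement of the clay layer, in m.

Mid-depth of clay below the ground surface: z = 3.1 + 3.9/2 = 5.05 m.
Total vertical stress at mid-clay: σ_v = 19.1×3.1 + 17.1×1.95 = 92.555 kPa.
Pore pressure: u = 9.81×(5.05 − 1.1) = 38.75 kPa.
Initial effective stress: σ'_0 = σ_v − u = 92.555 − 38.75 = 53.805 kPa.
Stress increase at mid-clay by the 2:1 spreading method:
Δσ = qBL/((B+z)(L+z)) = 165×4.8×4.8/((4.8+5.05)(4.8+5.05)) = 39.183 kPa
Final effective stress: σ'_f = 53.805 + 39.183 = 92.988 kPa.
σ'_f = 92.988 > σ'_p = 59.1 kPa, so the stress path crosses the preconsolidation pressure — recompression up to σ'_p, then virgin compression beyond:
S_c = H/(1+e₀)·[C_r·log₁₀(σ'_p/σ'_0) + C_c·log₁₀(σ'_f/σ'_p)]
    = 3.9/1.82 × [0.036×log₁₀(59.1/53.805) + 0.26×log₁₀(92.988/59.1)]
    = 2.1429 × [0.0014675 + 0.051178] = 0.1128 m

S_c ≈ 0.113 m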